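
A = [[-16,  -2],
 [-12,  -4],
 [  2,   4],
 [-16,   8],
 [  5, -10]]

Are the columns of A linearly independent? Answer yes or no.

yes

Row reduce A to echelon form.
R2 ← R2 − (3/4)·R1: [0, -5/2]
R3 ← R3 + (1/8)·R1: [0, 15/4]
R4 ← R4 − R1: [0, 10]
R5 ← R5 + (5/16)·R1: [0, -85/8]
R3 ← R3 + (3/2)·R2: [0, 0]
R4 ← R4 + (4)·R2: [0, 0]
R5 ← R5 − (17/4)·R2: [0, 0]
2 pivots among 2 columns.
Every column is a pivot column, so the columns are linearly independent.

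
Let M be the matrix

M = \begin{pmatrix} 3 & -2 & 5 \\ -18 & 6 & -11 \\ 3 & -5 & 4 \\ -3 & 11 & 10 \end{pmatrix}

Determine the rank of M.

3

Row reduce to echelon form.
R2 ← R2 + (6)·R1: [0, -6, 19]
R3 ← R3 − R1: [0, -3, -1]
R4 ← R4 + R1: [0, 9, 15]
R3 ← R3 − (1/2)·R2: [0, 0, -21/2]
R4 ← R4 + (3/2)·R2: [0, 0, 87/2]
R4 ← R4 + (29/7)·R3: [0, 0, 0]
Echelon form has 3 nonzero rows, so rank(M) = 3.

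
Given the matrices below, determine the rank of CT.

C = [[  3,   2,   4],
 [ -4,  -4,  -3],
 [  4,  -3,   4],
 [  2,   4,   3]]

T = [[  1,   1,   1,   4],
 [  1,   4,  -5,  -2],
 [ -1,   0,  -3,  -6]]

First compute CT:
[[  1,  11, -19, -16],
 [ -5, -20,  25,  10],
 [ -3,  -8,   7,  -2],
 [  3,  18, -27, -18]]
Now row reduce the product.
R2 ← R2 + (5)·R1: [0, 35, -70, -70]
R3 ← R3 + (3)·R1: [0, 25, -50, -50]
R4 ← R4 − (3)·R1: [0, -15, 30, 30]
R3 ← R3 − (5/7)·R2: [0, 0, 0, 0]
R4 ← R4 + (3/7)·R2: [0, 0, 0, 0]
2 nonzero rows, so rank(CT) = 2.

2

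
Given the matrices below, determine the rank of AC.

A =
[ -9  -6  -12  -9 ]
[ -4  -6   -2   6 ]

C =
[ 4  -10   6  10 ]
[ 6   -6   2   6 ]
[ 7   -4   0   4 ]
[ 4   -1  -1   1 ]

2

First compute AC:
[[-192, 183, -57, -183],
 [-42,  78, -42, -78]]
Now row reduce the product.
R2 ← R2 − (7/32)·R1: [0, 1215/32, -945/32, -1215/32]
2 nonzero rows, so rank(AC) = 2.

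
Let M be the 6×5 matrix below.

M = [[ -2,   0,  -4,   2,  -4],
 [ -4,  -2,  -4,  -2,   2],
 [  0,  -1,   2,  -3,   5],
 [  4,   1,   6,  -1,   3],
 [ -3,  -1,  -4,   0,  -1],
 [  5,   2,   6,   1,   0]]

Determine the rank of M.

2

Row reduce to echelon form.
R2 ← R2 − (2)·R1: [0, -2, 4, -6, 10]
R4 ← R4 + (2)·R1: [0, 1, -2, 3, -5]
R5 ← R5 − (3/2)·R1: [0, -1, 2, -3, 5]
R6 ← R6 + (5/2)·R1: [0, 2, -4, 6, -10]
R3 ← R3 − (1/2)·R2: [0, 0, 0, 0, 0]
R4 ← R4 + (1/2)·R2: [0, 0, 0, 0, 0]
R5 ← R5 − (1/2)·R2: [0, 0, 0, 0, 0]
R6 ← R6 + R2: [0, 0, 0, 0, 0]
Echelon form has 2 nonzero rows, so rank(M) = 2.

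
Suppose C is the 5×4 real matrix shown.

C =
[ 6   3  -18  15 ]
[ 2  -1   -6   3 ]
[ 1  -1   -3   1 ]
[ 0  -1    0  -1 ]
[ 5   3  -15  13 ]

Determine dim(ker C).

Row reduce to echelon form.
R2 ← R2 − (1/3)·R1: [0, -2, 0, -2]
R3 ← R3 − (1/6)·R1: [0, -3/2, 0, -3/2]
R5 ← R5 − (5/6)·R1: [0, 1/2, 0, 1/2]
R3 ← R3 − (3/4)·R2: [0, 0, 0, 0]
R4 ← R4 − (1/2)·R2: [0, 0, 0, 0]
R5 ← R5 + (1/4)·R2: [0, 0, 0, 0]
2 nonzero rows, so rank(C) = 2.
C has 4 columns; by rank–nullity, nullity = 4 − 2 = 2.

2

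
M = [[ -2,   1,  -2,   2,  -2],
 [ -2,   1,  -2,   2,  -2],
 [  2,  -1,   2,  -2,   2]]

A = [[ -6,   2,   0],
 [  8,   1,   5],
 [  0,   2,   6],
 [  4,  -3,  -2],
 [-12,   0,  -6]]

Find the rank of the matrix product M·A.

1

First compute MA:
[[ 52, -13,   1],
 [ 52, -13,   1],
 [-52,  13,  -1]]
Now row reduce the product.
R2 ← R2 − R1: [0, 0, 0]
R3 ← R3 + R1: [0, 0, 0]
1 nonzero row, so rank(MA) = 1.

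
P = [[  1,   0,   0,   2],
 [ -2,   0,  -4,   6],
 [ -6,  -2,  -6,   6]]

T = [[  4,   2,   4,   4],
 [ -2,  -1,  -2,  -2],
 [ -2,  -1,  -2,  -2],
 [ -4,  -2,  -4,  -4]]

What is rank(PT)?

1

First compute PT:
[[ -4,  -2,  -4,  -4],
 [-24, -12, -24, -24],
 [-32, -16, -32, -32]]
Now row reduce the product.
R2 ← R2 − (6)·R1: [0, 0, 0, 0]
R3 ← R3 − (8)·R1: [0, 0, 0, 0]
1 nonzero row, so rank(PT) = 1.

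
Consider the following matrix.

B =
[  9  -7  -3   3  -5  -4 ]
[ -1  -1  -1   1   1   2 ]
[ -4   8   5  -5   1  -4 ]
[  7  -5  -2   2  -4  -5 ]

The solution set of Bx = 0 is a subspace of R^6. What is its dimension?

3

Row reduce to echelon form.
R2 ← R2 + (1/9)·R1: [0, -16/9, -4/3, 4/3, 4/9, 14/9]
R3 ← R3 + (4/9)·R1: [0, 44/9, 11/3, -11/3, -11/9, -52/9]
R4 ← R4 − (7/9)·R1: [0, 4/9, 1/3, -1/3, -1/9, -17/9]
R3 ← R3 + (11/4)·R2: [0, 0, 0, 0, 0, -3/2]
R4 ← R4 + (1/4)·R2: [0, 0, 0, 0, 0, -3/2]
R4 ← R4 − R3: [0, 0, 0, 0, 0, 0]
3 nonzero rows, so rank(B) = 3.
B has 6 columns; by rank–nullity, nullity = 6 − 3 = 3.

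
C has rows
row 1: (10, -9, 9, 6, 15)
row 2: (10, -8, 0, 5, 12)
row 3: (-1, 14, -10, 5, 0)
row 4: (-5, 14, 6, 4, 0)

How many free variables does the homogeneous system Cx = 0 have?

Row reduce to echelon form.
R2 ← R2 − R1: [0, 1, -9, -1, -3]
R3 ← R3 + (1/10)·R1: [0, 131/10, -91/10, 28/5, 3/2]
R4 ← R4 + (1/2)·R1: [0, 19/2, 21/2, 7, 15/2]
R3 ← R3 − (131/10)·R2: [0, 0, 544/5, 187/10, 204/5]
R4 ← R4 − (19/2)·R2: [0, 0, 96, 33/2, 36]
R4 ← R4 − (15/17)·R3: [0, 0, 0, 0, 0]
3 nonzero rows, so rank(C) = 3.
C has 5 columns; by rank–nullity, nullity = 5 − 3 = 2.

2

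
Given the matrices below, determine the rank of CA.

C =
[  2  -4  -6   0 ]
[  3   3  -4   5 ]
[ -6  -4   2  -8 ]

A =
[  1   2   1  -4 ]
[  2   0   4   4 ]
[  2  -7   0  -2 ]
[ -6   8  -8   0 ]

3

First compute CA:
[[-18,  46, -14, -12],
 [-29,  74, -25,   8],
 [ 38, -90,  42,   4]]
Now row reduce the product.
R2 ← R2 − (29/18)·R1: [0, -1/9, -22/9, 82/3]
R3 ← R3 + (19/9)·R1: [0, 64/9, 112/9, -64/3]
R3 ← R3 + (64)·R2: [0, 0, -144, 1728]
3 nonzero rows, so rank(CA) = 3.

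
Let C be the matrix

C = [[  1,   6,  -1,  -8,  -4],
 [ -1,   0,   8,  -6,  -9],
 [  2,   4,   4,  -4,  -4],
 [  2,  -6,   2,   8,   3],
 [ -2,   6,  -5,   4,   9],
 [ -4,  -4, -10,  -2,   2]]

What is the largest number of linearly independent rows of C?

4

Row reduce to echelon form.
R2 ← R2 + R1: [0, 6, 7, -14, -13]
R3 ← R3 − (2)·R1: [0, -8, 6, 12, 4]
R4 ← R4 − (2)·R1: [0, -18, 4, 24, 11]
R5 ← R5 + (2)·R1: [0, 18, -7, -12, 1]
R6 ← R6 + (4)·R1: [0, 20, -14, -34, -14]
R3 ← R3 + (4/3)·R2: [0, 0, 46/3, -20/3, -40/3]
R4 ← R4 + (3)·R2: [0, 0, 25, -18, -28]
R5 ← R5 − (3)·R2: [0, 0, -28, 30, 40]
R6 ← R6 − (10/3)·R2: [0, 0, -112/3, 38/3, 88/3]
R4 ← R4 − (75/46)·R3: [0, 0, 0, -164/23, -144/23]
R5 ← R5 + (42/23)·R3: [0, 0, 0, 410/23, 360/23]
R6 ← R6 + (56/23)·R3: [0, 0, 0, -82/23, -72/23]
R5 ← R5 + (5/2)·R4: [0, 0, 0, 0, 0]
R6 ← R6 − (1/2)·R4: [0, 0, 0, 0, 0]
Echelon form has 4 nonzero rows, so rank(C) = 4.
The rank gives the maximum number of linearly independent rows: 4.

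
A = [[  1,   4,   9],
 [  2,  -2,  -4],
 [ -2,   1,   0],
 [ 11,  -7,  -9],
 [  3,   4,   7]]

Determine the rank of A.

Row reduce to echelon form.
R2 ← R2 − (2)·R1: [0, -10, -22]
R3 ← R3 + (2)·R1: [0, 9, 18]
R4 ← R4 − (11)·R1: [0, -51, -108]
R5 ← R5 − (3)·R1: [0, -8, -20]
R3 ← R3 + (9/10)·R2: [0, 0, -9/5]
R4 ← R4 − (51/10)·R2: [0, 0, 21/5]
R5 ← R5 − (4/5)·R2: [0, 0, -12/5]
R4 ← R4 + (7/3)·R3: [0, 0, 0]
R5 ← R5 − (4/3)·R3: [0, 0, 0]
Echelon form has 3 nonzero rows, so rank(A) = 3.

3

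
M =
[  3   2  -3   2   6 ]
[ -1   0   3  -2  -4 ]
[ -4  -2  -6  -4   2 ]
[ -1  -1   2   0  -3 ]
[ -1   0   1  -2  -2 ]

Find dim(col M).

Row reduce to echelon form.
R2 ← R2 + (1/3)·R1: [0, 2/3, 2, -4/3, -2]
R3 ← R3 + (4/3)·R1: [0, 2/3, -10, -4/3, 10]
R4 ← R4 + (1/3)·R1: [0, -1/3, 1, 2/3, -1]
R5 ← R5 + (1/3)·R1: [0, 2/3, 0, -4/3, 0]
R3 ← R3 − R2: [0, 0, -12, 0, 12]
R4 ← R4 + (1/2)·R2: [0, 0, 2, 0, -2]
R5 ← R5 − R2: [0, 0, -2, 0, 2]
R4 ← R4 + (1/6)·R3: [0, 0, 0, 0, 0]
R5 ← R5 − (1/6)·R3: [0, 0, 0, 0, 0]
Echelon form has 3 nonzero rows, so rank(M) = 3.
The column space has dimension equal to the rank: 3.

3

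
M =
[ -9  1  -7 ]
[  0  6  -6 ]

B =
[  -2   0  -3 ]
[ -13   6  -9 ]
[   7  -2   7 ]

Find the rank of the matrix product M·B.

2

First compute MB:
[[-44,  20, -31],
 [-120,  48, -96]]
Now row reduce the product.
R2 ← R2 − (30/11)·R1: [0, -72/11, -126/11]
2 nonzero rows, so rank(MB) = 2.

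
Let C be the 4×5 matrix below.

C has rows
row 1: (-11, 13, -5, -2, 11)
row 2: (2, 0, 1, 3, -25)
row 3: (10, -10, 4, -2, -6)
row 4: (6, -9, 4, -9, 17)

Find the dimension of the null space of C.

1

Row reduce to echelon form.
R2 ← R2 + (2/11)·R1: [0, 26/11, 1/11, 29/11, -23]
R3 ← R3 + (10/11)·R1: [0, 20/11, -6/11, -42/11, 4]
R4 ← R4 + (6/11)·R1: [0, -21/11, 14/11, -111/11, 23]
R3 ← R3 − (10/13)·R2: [0, 0, -8/13, -76/13, 282/13]
R4 ← R4 + (21/26)·R2: [0, 0, 35/26, -207/26, 115/26]
R4 ← R4 + (35/16)·R3: [0, 0, 0, -83/4, 415/8]
4 nonzero rows, so rank(C) = 4.
C has 5 columns; by rank–nullity, nullity = 5 − 4 = 1.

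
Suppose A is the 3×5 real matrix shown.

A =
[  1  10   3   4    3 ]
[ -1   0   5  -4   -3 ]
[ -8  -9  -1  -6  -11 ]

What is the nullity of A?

Row reduce to echelon form.
R2 ← R2 + R1: [0, 10, 8, 0, 0]
R3 ← R3 + (8)·R1: [0, 71, 23, 26, 13]
R3 ← R3 − (71/10)·R2: [0, 0, -169/5, 26, 13]
3 nonzero rows, so rank(A) = 3.
A has 5 columns; by rank–nullity, nullity = 5 − 3 = 2.

2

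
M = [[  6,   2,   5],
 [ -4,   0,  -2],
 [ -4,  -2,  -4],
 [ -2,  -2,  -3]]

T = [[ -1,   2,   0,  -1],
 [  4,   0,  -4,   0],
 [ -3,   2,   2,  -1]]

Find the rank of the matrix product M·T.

First compute MT:
[[-13,  22,   2, -11],
 [ 10, -12,  -4,   6],
 [  8, -16,   0,   8],
 [  3, -10,   2,   5]]
Now row reduce the product.
R2 ← R2 + (10/13)·R1: [0, 64/13, -32/13, -32/13]
R3 ← R3 + (8/13)·R1: [0, -32/13, 16/13, 16/13]
R4 ← R4 + (3/13)·R1: [0, -64/13, 32/13, 32/13]
R3 ← R3 + (1/2)·R2: [0, 0, 0, 0]
R4 ← R4 + R2: [0, 0, 0, 0]
2 nonzero rows, so rank(MT) = 2.

2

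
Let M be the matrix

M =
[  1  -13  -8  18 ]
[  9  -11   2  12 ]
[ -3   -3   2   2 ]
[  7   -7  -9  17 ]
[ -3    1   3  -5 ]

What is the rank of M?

4

Row reduce to echelon form.
R2 ← R2 − (9)·R1: [0, 106, 74, -150]
R3 ← R3 + (3)·R1: [0, -42, -22, 56]
R4 ← R4 − (7)·R1: [0, 84, 47, -109]
R5 ← R5 + (3)·R1: [0, -38, -21, 49]
R3 ← R3 + (21/53)·R2: [0, 0, 388/53, -182/53]
R4 ← R4 − (42/53)·R2: [0, 0, -617/53, 523/53]
R5 ← R5 + (19/53)·R2: [0, 0, 293/53, -253/53]
R4 ← R4 + (617/388)·R3: [0, 0, 0, 855/194]
R5 ← R5 − (293/388)·R3: [0, 0, 0, -423/194]
R5 ← R5 + (47/95)·R4: [0, 0, 0, 0]
Echelon form has 4 nonzero rows, so rank(M) = 4.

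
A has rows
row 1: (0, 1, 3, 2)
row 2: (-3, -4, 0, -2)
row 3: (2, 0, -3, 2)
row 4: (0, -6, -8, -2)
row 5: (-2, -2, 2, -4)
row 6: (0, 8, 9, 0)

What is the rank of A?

4

Row reduce to echelon form.
Swap R1 ↔ R2
R3 ← R3 + (2/3)·R1: [0, -8/3, -3, 2/3]
R5 ← R5 − (2/3)·R1: [0, 2/3, 2, -8/3]
R3 ← R3 + (8/3)·R2: [0, 0, 5, 6]
R4 ← R4 + (6)·R2: [0, 0, 10, 10]
R5 ← R5 − (2/3)·R2: [0, 0, 0, -4]
R6 ← R6 − (8)·R2: [0, 0, -15, -16]
R4 ← R4 − (2)·R3: [0, 0, 0, -2]
R6 ← R6 + (3)·R3: [0, 0, 0, 2]
R5 ← R5 − (2)·R4: [0, 0, 0, 0]
R6 ← R6 + R4: [0, 0, 0, 0]
Echelon form has 4 nonzero rows, so rank(A) = 4.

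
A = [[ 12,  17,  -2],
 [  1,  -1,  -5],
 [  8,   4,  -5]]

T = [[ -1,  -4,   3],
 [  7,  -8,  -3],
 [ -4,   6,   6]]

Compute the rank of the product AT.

First compute AT:
[[115, -196, -27],
 [ 12, -26, -24],
 [ 40, -94, -18]]
Now row reduce the product.
R2 ← R2 − (12/115)·R1: [0, -638/115, -2436/115]
R3 ← R3 − (8/23)·R1: [0, -594/23, -198/23]
R3 ← R3 − (135/29)·R2: [0, 0, 90]
3 nonzero rows, so rank(AT) = 3.

3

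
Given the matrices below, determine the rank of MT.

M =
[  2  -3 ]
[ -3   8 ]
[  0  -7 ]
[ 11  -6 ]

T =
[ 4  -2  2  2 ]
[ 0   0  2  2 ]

2

First compute MT:
[[  8,  -4,  -2,  -2],
 [-12,   6,  10,  10],
 [  0,   0, -14, -14],
 [ 44, -22,  10,  10]]
Now row reduce the product.
R2 ← R2 + (3/2)·R1: [0, 0, 7, 7]
R4 ← R4 − (11/2)·R1: [0, 0, 21, 21]
R3 ← R3 + (2)·R2: [0, 0, 0, 0]
R4 ← R4 − (3)·R2: [0, 0, 0, 0]
2 nonzero rows, so rank(MT) = 2.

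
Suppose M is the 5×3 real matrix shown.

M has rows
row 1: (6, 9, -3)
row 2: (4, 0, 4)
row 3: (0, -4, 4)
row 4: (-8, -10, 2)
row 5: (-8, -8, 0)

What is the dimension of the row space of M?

Row reduce to echelon form.
R2 ← R2 − (2/3)·R1: [0, -6, 6]
R4 ← R4 + (4/3)·R1: [0, 2, -2]
R5 ← R5 + (4/3)·R1: [0, 4, -4]
R3 ← R3 − (2/3)·R2: [0, 0, 0]
R4 ← R4 + (1/3)·R2: [0, 0, 0]
R5 ← R5 + (2/3)·R2: [0, 0, 0]
Echelon form has 2 nonzero rows, so rank(M) = 2.
The row space has dimension equal to the rank: 2.

2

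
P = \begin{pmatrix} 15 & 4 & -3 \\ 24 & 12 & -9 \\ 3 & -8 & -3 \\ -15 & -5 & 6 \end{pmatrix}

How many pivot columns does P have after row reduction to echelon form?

Row reduce to echelon form.
R2 ← R2 − (8/5)·R1: [0, 28/5, -21/5]
R3 ← R3 − (1/5)·R1: [0, -44/5, -12/5]
R4 ← R4 + R1: [0, -1, 3]
R3 ← R3 + (11/7)·R2: [0, 0, -9]
R4 ← R4 + (5/28)·R2: [0, 0, 9/4]
R4 ← R4 + (1/4)·R3: [0, 0, 0]
Echelon form has 3 nonzero rows, so rank(P) = 3.
Each nonzero row contributes one pivot column: 3 pivot columns.

3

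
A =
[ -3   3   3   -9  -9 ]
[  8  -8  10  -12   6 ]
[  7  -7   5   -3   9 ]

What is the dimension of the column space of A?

2

Row reduce to echelon form.
R2 ← R2 + (8/3)·R1: [0, 0, 18, -36, -18]
R3 ← R3 + (7/3)·R1: [0, 0, 12, -24, -12]
R3 ← R3 − (2/3)·R2: [0, 0, 0, 0, 0]
Echelon form has 2 nonzero rows, so rank(A) = 2.
The column space has dimension equal to the rank: 2.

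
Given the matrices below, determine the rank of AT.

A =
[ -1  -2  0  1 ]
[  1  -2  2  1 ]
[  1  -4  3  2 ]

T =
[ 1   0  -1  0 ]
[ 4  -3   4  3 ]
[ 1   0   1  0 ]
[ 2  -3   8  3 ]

2

First compute AT:
[[ -7,   3,   1,  -3],
 [ -3,   3,   1,  -3],
 [ -8,   6,   2,  -6]]
Now row reduce the product.
R2 ← R2 − (3/7)·R1: [0, 12/7, 4/7, -12/7]
R3 ← R3 − (8/7)·R1: [0, 18/7, 6/7, -18/7]
R3 ← R3 − (3/2)·R2: [0, 0, 0, 0]
2 nonzero rows, so rank(AT) = 2.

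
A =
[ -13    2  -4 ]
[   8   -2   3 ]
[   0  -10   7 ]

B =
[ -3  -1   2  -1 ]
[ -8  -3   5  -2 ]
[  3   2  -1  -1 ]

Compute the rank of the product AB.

First compute AB:
[[ 11,  -1, -12,  13],
 [  1,   4,   3,  -7],
 [101,  44, -57,  13]]
Now row reduce the product.
R2 ← R2 − (1/11)·R1: [0, 45/11, 45/11, -90/11]
R3 ← R3 − (101/11)·R1: [0, 585/11, 585/11, -1170/11]
R3 ← R3 − (13)·R2: [0, 0, 0, 0]
2 nonzero rows, so rank(AB) = 2.

2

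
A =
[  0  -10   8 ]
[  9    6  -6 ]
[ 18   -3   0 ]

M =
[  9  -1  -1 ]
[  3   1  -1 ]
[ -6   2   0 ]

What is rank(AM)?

First compute AM:
[[-78,   6,  10],
 [135, -15, -15],
 [153, -21, -15]]
Now row reduce the product.
R2 ← R2 + (45/26)·R1: [0, -60/13, 30/13]
R3 ← R3 + (51/26)·R1: [0, -120/13, 60/13]
R3 ← R3 − (2)·R2: [0, 0, 0]
2 nonzero rows, so rank(AM) = 2.

2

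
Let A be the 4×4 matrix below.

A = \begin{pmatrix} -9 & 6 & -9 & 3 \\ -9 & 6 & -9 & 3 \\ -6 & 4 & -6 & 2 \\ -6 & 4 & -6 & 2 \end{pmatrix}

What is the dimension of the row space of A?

Row reduce to echelon form.
R2 ← R2 − R1: [0, 0, 0, 0]
R3 ← R3 − (2/3)·R1: [0, 0, 0, 0]
R4 ← R4 − (2/3)·R1: [0, 0, 0, 0]
Echelon form has 1 nonzero row, so rank(A) = 1.
The row space has dimension equal to the rank: 1.

1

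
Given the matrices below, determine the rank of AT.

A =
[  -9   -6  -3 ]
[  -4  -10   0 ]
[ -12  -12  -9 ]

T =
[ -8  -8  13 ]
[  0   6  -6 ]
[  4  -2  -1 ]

3

First compute AT:
[[ 60,  42, -78],
 [ 32, -28,   8],
 [ 60,  42, -75]]
Now row reduce the product.
R2 ← R2 − (8/15)·R1: [0, -252/5, 248/5]
R3 ← R3 − R1: [0, 0, 3]
3 nonzero rows, so rank(AT) = 3.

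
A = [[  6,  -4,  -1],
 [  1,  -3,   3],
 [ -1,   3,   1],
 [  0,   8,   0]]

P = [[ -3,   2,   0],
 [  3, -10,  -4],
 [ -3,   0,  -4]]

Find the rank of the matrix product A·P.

3

First compute AP:
[[-27,  52,  20],
 [-21,  32,   0],
 [  9, -32, -16],
 [ 24, -80, -32]]
Now row reduce the product.
R2 ← R2 − (7/9)·R1: [0, -76/9, -140/9]
R3 ← R3 + (1/3)·R1: [0, -44/3, -28/3]
R4 ← R4 + (8/9)·R1: [0, -304/9, -128/9]
R3 ← R3 − (33/19)·R2: [0, 0, 336/19]
R4 ← R4 − (4)·R2: [0, 0, 48]
R4 ← R4 − (19/7)·R3: [0, 0, 0]
3 nonzero rows, so rank(AP) = 3.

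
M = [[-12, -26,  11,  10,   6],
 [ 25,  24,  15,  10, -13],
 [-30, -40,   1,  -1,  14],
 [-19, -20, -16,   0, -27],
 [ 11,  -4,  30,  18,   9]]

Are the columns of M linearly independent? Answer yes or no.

yes

Row reduce M to echelon form.
R2 ← R2 + (25/12)·R1: [0, -181/6, 455/12, 185/6, -1/2]
R3 ← R3 − (5/2)·R1: [0, 25, -53/2, -26, -1]
R4 ← R4 − (19/12)·R1: [0, 127/6, -401/12, -95/6, -73/2]
R5 ← R5 + (11/12)·R1: [0, -167/6, 481/12, 163/6, 29/2]
R3 ← R3 + (150/181)·R2: [0, 0, 891/181, -81/181, -256/181]
R4 ← R4 + (127/181)·R2: [0, 0, -1233/181, 1050/181, -6670/181]
R5 ← R5 − (167/181)·R2: [0, 0, 923/181, -232/181, 2708/181]
R4 ← R4 + (137/99)·R3: [0, 0, 0, 57/11, -3842/99]
R5 ← R5 − (923/891)·R3: [0, 0, 0, -9/11, 14636/891]
R5 ← R5 + (3/19)·R4: [0, 0, 0, 0, 15850/1539]
5 pivots among 5 columns.
Every column is a pivot column, so the columns are linearly independent.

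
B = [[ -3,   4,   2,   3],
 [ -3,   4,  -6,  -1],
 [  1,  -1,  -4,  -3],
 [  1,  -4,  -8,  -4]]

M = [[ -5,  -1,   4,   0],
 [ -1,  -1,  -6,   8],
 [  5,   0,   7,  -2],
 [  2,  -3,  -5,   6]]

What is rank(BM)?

4

First compute BM:
[[ 27, -10, -37,  46],
 [-21,   2, -73,  38],
 [-30,   9,  -3, -18],
 [-49,  15,  -8, -40]]
Now row reduce the product.
R2 ← R2 + (7/9)·R1: [0, -52/9, -916/9, 664/9]
R3 ← R3 + (10/9)·R1: [0, -19/9, -397/9, 298/9]
R4 ← R4 + (49/27)·R1: [0, -85/27, -2029/27, 1174/27]
R3 ← R3 − (19/52)·R2: [0, 0, -90/13, 80/13]
R4 ← R4 − (85/156)·R2: [0, 0, -256/13, 128/39]
R4 ← R4 − (128/45)·R3: [0, 0, 0, -128/9]
4 nonzero rows, so rank(BM) = 4.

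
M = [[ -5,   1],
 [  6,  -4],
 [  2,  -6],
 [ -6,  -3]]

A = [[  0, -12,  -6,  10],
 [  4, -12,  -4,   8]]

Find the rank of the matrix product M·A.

First compute MA:
[[  4,  48,  26, -42],
 [-16, -24, -20,  28],
 [-24,  48,  12, -28],
 [-12, 108,  48, -84]]
Now row reduce the product.
R2 ← R2 + (4)·R1: [0, 168, 84, -140]
R3 ← R3 + (6)·R1: [0, 336, 168, -280]
R4 ← R4 + (3)·R1: [0, 252, 126, -210]
R3 ← R3 − (2)·R2: [0, 0, 0, 0]
R4 ← R4 − (3/2)·R2: [0, 0, 0, 0]
2 nonzero rows, so rank(MA) = 2.

2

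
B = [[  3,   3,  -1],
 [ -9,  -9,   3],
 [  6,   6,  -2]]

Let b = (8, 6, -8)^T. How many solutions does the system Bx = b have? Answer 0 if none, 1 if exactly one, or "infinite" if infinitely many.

0

Row reduce the augmented matrix [B | b].
R2 ← R2 + (3)·R1: [0, 0, 0, 30]
R3 ← R3 − (2)·R1: [0, 0, 0, -24]
R3 ← R3 + (4/5)·R2: [0, 0, 0, 0]
The echelon form has 2 nonzero rows; the last pivot sits in the augmented column, so rank(B) = 1 but rank([B|b]) = 2.
Since the ranks differ, the system is inconsistent.
It has no solutions.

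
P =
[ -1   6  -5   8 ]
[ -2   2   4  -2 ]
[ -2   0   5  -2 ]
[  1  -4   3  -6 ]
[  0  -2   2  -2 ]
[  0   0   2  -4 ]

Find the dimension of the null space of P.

1

Row reduce to echelon form.
R2 ← R2 − (2)·R1: [0, -10, 14, -18]
R3 ← R3 − (2)·R1: [0, -12, 15, -18]
R4 ← R4 + R1: [0, 2, -2, 2]
R3 ← R3 − (6/5)·R2: [0, 0, -9/5, 18/5]
R4 ← R4 + (1/5)·R2: [0, 0, 4/5, -8/5]
R5 ← R5 − (1/5)·R2: [0, 0, -4/5, 8/5]
R4 ← R4 + (4/9)·R3: [0, 0, 0, 0]
R5 ← R5 − (4/9)·R3: [0, 0, 0, 0]
R6 ← R6 + (10/9)·R3: [0, 0, 0, 0]
3 nonzero rows, so rank(P) = 3.
P has 4 columns; by rank–nullity, nullity = 4 − 3 = 1.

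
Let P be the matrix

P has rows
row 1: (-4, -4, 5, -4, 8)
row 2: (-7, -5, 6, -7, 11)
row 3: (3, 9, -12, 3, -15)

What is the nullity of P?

Row reduce to echelon form.
R2 ← R2 − (7/4)·R1: [0, 2, -11/4, 0, -3]
R3 ← R3 + (3/4)·R1: [0, 6, -33/4, 0, -9]
R3 ← R3 − (3)·R2: [0, 0, 0, 0, 0]
2 nonzero rows, so rank(P) = 2.
P has 5 columns; by rank–nullity, nullity = 5 − 2 = 3.

3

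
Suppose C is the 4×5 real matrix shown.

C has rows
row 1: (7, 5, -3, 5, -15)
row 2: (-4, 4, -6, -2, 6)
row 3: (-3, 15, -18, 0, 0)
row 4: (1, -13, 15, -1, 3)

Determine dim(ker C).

3

Row reduce to echelon form.
R2 ← R2 + (4/7)·R1: [0, 48/7, -54/7, 6/7, -18/7]
R3 ← R3 + (3/7)·R1: [0, 120/7, -135/7, 15/7, -45/7]
R4 ← R4 − (1/7)·R1: [0, -96/7, 108/7, -12/7, 36/7]
R3 ← R3 − (5/2)·R2: [0, 0, 0, 0, 0]
R4 ← R4 + (2)·R2: [0, 0, 0, 0, 0]
2 nonzero rows, so rank(C) = 2.
C has 5 columns; by rank–nullity, nullity = 5 − 2 = 3.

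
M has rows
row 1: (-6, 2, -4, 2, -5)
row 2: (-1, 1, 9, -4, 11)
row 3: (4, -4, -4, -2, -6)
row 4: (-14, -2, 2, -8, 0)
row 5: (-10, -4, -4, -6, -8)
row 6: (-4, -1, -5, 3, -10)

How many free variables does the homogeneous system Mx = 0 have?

0

Row reduce to echelon form.
R2 ← R2 − (1/6)·R1: [0, 2/3, 29/3, -13/3, 71/6]
R3 ← R3 + (2/3)·R1: [0, -8/3, -20/3, -2/3, -28/3]
R4 ← R4 − (7/3)·R1: [0, -20/3, 34/3, -38/3, 35/3]
R5 ← R5 − (5/3)·R1: [0, -22/3, 8/3, -28/3, 1/3]
R6 ← R6 − (2/3)·R1: [0, -7/3, -7/3, 5/3, -20/3]
R3 ← R3 + (4)·R2: [0, 0, 32, -18, 38]
R4 ← R4 + (10)·R2: [0, 0, 108, -56, 130]
R5 ← R5 + (11)·R2: [0, 0, 109, -57, 261/2]
R6 ← R6 + (7/2)·R2: [0, 0, 63/2, -27/2, 139/4]
R4 ← R4 − (27/8)·R3: [0, 0, 0, 19/4, 7/4]
R5 ← R5 − (109/32)·R3: [0, 0, 0, 69/16, 17/16]
R6 ← R6 − (63/64)·R3: [0, 0, 0, 135/32, -85/32]
R5 ← R5 − (69/76)·R4: [0, 0, 0, 0, -10/19]
R6 ← R6 − (135/152)·R4: [0, 0, 0, 0, -80/19]
R6 ← R6 − (8)·R5: [0, 0, 0, 0, 0]
5 nonzero rows, so rank(M) = 5.
M has 5 columns; by rank–nullity, nullity = 5 − 5 = 0.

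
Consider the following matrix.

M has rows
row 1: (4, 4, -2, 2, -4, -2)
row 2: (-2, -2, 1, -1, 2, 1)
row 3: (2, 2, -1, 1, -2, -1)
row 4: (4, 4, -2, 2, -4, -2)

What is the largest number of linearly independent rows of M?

Row reduce to echelon form.
R2 ← R2 + (1/2)·R1: [0, 0, 0, 0, 0, 0]
R3 ← R3 − (1/2)·R1: [0, 0, 0, 0, 0, 0]
R4 ← R4 − R1: [0, 0, 0, 0, 0, 0]
Echelon form has 1 nonzero row, so rank(M) = 1.
The rank gives the maximum number of linearly independent rows: 1.

1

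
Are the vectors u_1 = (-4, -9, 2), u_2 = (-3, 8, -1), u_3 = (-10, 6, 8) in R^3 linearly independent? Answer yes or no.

yes

Form the matrix with these vectors as rows and row reduce.
R2 ← R2 − (3/4)·R1: [0, 59/4, -5/2]
R3 ← R3 − (5/2)·R1: [0, 57/2, 3]
R3 ← R3 − (114/59)·R2: [0, 0, 462/59]
3 nonzero rows, so the 3 vectors span a space of dimension 3.
Since 3 = 3, the vectors are linearly independent.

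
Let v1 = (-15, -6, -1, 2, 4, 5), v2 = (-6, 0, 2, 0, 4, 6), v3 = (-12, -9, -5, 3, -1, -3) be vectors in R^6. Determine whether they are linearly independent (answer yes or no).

Form the matrix with these vectors as rows and row reduce.
R2 ← R2 − (2/5)·R1: [0, 12/5, 12/5, -4/5, 12/5, 4]
R3 ← R3 − (4/5)·R1: [0, -21/5, -21/5, 7/5, -21/5, -7]
R3 ← R3 + (7/4)·R2: [0, 0, 0, 0, 0, 0]
2 nonzero rows, so the 3 vectors span a space of dimension 2.
Since 2 < 3, the vectors are linearly dependent.

no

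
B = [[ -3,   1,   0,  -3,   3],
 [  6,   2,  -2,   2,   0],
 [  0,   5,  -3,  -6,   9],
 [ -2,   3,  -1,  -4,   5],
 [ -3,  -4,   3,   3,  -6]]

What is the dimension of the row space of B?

3

Row reduce to echelon form.
R2 ← R2 + (2)·R1: [0, 4, -2, -4, 6]
R4 ← R4 − (2/3)·R1: [0, 7/3, -1, -2, 3]
R5 ← R5 − R1: [0, -5, 3, 6, -9]
R3 ← R3 − (5/4)·R2: [0, 0, -1/2, -1, 3/2]
R4 ← R4 − (7/12)·R2: [0, 0, 1/6, 1/3, -1/2]
R5 ← R5 + (5/4)·R2: [0, 0, 1/2, 1, -3/2]
R4 ← R4 + (1/3)·R3: [0, 0, 0, 0, 0]
R5 ← R5 + R3: [0, 0, 0, 0, 0]
Echelon form has 3 nonzero rows, so rank(B) = 3.
The row space has dimension equal to the rank: 3.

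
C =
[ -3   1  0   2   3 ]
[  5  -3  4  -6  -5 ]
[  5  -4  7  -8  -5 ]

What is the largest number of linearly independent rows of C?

Row reduce to echelon form.
R2 ← R2 + (5/3)·R1: [0, -4/3, 4, -8/3, 0]
R3 ← R3 + (5/3)·R1: [0, -7/3, 7, -14/3, 0]
R3 ← R3 − (7/4)·R2: [0, 0, 0, 0, 0]
Echelon form has 2 nonzero rows, so rank(C) = 2.
The rank gives the maximum number of linearly independent rows: 2.

2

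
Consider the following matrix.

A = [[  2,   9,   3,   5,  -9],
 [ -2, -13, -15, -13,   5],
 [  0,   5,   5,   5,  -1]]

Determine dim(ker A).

Row reduce to echelon form.
R2 ← R2 + R1: [0, -4, -12, -8, -4]
R3 ← R3 + (5/4)·R2: [0, 0, -10, -5, -6]
3 nonzero rows, so rank(A) = 3.
A has 5 columns; by rank–nullity, nullity = 5 − 3 = 2.

2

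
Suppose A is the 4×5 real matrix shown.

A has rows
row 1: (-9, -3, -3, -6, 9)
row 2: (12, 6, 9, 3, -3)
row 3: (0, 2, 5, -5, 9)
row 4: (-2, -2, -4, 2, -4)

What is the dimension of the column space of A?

2

Row reduce to echelon form.
R2 ← R2 + (4/3)·R1: [0, 2, 5, -5, 9]
R4 ← R4 − (2/9)·R1: [0, -4/3, -10/3, 10/3, -6]
R3 ← R3 − R2: [0, 0, 0, 0, 0]
R4 ← R4 + (2/3)·R2: [0, 0, 0, 0, 0]
Echelon form has 2 nonzero rows, so rank(A) = 2.
The column space has dimension equal to the rank: 2.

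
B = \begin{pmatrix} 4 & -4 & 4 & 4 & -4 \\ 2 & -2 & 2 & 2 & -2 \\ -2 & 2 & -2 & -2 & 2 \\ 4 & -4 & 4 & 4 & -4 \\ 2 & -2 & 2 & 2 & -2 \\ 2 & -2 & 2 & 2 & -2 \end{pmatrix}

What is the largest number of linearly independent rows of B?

Row reduce to echelon form.
R2 ← R2 − (1/2)·R1: [0, 0, 0, 0, 0]
R3 ← R3 + (1/2)·R1: [0, 0, 0, 0, 0]
R4 ← R4 − R1: [0, 0, 0, 0, 0]
R5 ← R5 − (1/2)·R1: [0, 0, 0, 0, 0]
R6 ← R6 − (1/2)·R1: [0, 0, 0, 0, 0]
Echelon form has 1 nonzero row, so rank(B) = 1.
The rank gives the maximum number of linearly independent rows: 1.

1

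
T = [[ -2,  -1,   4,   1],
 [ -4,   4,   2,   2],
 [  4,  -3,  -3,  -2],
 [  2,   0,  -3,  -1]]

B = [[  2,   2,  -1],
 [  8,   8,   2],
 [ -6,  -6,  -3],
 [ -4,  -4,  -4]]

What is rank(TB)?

2

First compute TB:
[[-40, -40, -16],
 [  4,   4,  -2],
 [ 10,  10,   7],
 [ 26,  26,  11]]
Now row reduce the product.
R2 ← R2 + (1/10)·R1: [0, 0, -18/5]
R3 ← R3 + (1/4)·R1: [0, 0, 3]
R4 ← R4 + (13/20)·R1: [0, 0, 3/5]
R3 ← R3 + (5/6)·R2: [0, 0, 0]
R4 ← R4 + (1/6)·R2: [0, 0, 0]
2 nonzero rows, so rank(TB) = 2.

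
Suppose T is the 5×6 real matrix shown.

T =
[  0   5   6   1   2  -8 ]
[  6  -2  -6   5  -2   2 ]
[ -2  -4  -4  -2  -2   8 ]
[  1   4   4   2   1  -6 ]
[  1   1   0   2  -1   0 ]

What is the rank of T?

3

Row reduce to echelon form.
Swap R1 ↔ R2
R3 ← R3 + (1/3)·R1: [0, -14/3, -6, -1/3, -8/3, 26/3]
R4 ← R4 − (1/6)·R1: [0, 13/3, 5, 7/6, 4/3, -19/3]
R5 ← R5 − (1/6)·R1: [0, 4/3, 1, 7/6, -2/3, -1/3]
R3 ← R3 + (14/15)·R2: [0, 0, -2/5, 3/5, -4/5, 6/5]
R4 ← R4 − (13/15)·R2: [0, 0, -1/5, 3/10, -2/5, 3/5]
R5 ← R5 − (4/15)·R2: [0, 0, -3/5, 9/10, -6/5, 9/5]
R4 ← R4 − (1/2)·R3: [0, 0, 0, 0, 0, 0]
R5 ← R5 − (3/2)·R3: [0, 0, 0, 0, 0, 0]
Echelon form has 3 nonzero rows, so rank(T) = 3.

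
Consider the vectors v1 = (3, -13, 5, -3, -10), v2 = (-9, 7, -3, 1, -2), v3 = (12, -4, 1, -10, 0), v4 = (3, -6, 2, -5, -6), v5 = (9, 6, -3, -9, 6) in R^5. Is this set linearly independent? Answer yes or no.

no

Form the matrix with these vectors as rows and row reduce.
R2 ← R2 + (3)·R1: [0, -32, 12, -8, -32]
R3 ← R3 − (4)·R1: [0, 48, -19, 2, 40]
R4 ← R4 − R1: [0, 7, -3, -2, 4]
R5 ← R5 − (3)·R1: [0, 45, -18, 0, 36]
R3 ← R3 + (3/2)·R2: [0, 0, -1, -10, -8]
R4 ← R4 + (7/32)·R2: [0, 0, -3/8, -15/4, -3]
R5 ← R5 + (45/32)·R2: [0, 0, -9/8, -45/4, -9]
R4 ← R4 − (3/8)·R3: [0, 0, 0, 0, 0]
R5 ← R5 − (9/8)·R3: [0, 0, 0, 0, 0]
3 nonzero rows, so the 5 vectors span a space of dimension 3.
Since 3 < 5, the vectors are linearly dependent.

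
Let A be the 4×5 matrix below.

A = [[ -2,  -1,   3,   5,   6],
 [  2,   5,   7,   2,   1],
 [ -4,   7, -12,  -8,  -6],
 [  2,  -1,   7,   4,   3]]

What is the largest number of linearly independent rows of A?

Row reduce to echelon form.
R2 ← R2 + R1: [0, 4, 10, 7, 7]
R3 ← R3 − (2)·R1: [0, 9, -18, -18, -18]
R4 ← R4 + R1: [0, -2, 10, 9, 9]
R3 ← R3 − (9/4)·R2: [0, 0, -81/2, -135/4, -135/4]
R4 ← R4 + (1/2)·R2: [0, 0, 15, 25/2, 25/2]
R4 ← R4 + (10/27)·R3: [0, 0, 0, 0, 0]
Echelon form has 3 nonzero rows, so rank(A) = 3.
The rank gives the maximum number of linearly independent rows: 3.

3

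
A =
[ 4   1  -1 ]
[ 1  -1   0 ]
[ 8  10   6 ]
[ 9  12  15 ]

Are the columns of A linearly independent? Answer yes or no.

yes

Row reduce A to echelon form.
R2 ← R2 − (1/4)·R1: [0, -5/4, 1/4]
R3 ← R3 − (2)·R1: [0, 8, 8]
R4 ← R4 − (9/4)·R1: [0, 39/4, 69/4]
R3 ← R3 + (32/5)·R2: [0, 0, 48/5]
R4 ← R4 + (39/5)·R2: [0, 0, 96/5]
R4 ← R4 − (2)·R3: [0, 0, 0]
3 pivots among 3 columns.
Every column is a pivot column, so the columns are linearly independent.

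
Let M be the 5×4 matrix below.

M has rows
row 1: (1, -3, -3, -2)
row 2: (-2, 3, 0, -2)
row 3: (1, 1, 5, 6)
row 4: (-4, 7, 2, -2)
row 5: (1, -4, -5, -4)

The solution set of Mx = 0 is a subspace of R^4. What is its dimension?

2

Row reduce to echelon form.
R2 ← R2 + (2)·R1: [0, -3, -6, -6]
R3 ← R3 − R1: [0, 4, 8, 8]
R4 ← R4 + (4)·R1: [0, -5, -10, -10]
R5 ← R5 − R1: [0, -1, -2, -2]
R3 ← R3 + (4/3)·R2: [0, 0, 0, 0]
R4 ← R4 − (5/3)·R2: [0, 0, 0, 0]
R5 ← R5 − (1/3)·R2: [0, 0, 0, 0]
2 nonzero rows, so rank(M) = 2.
M has 4 columns; by rank–nullity, nullity = 4 − 2 = 2.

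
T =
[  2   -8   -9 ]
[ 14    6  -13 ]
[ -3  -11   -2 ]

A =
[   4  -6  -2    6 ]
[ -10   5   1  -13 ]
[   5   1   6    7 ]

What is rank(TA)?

3

First compute TA:
[[ 43, -61, -66,  53],
 [-69, -67, -100, -85],
 [ 88, -39, -17, 111]]
Now row reduce the product.
R2 ← R2 + (69/43)·R1: [0, -7090/43, -8854/43, 2/43]
R3 ← R3 − (88/43)·R1: [0, 3691/43, 5077/43, 109/43]
R3 ← R3 + (3691/7090)·R2: [0, 0, 38556/3545, 9072/3545]
3 nonzero rows, so rank(TA) = 3.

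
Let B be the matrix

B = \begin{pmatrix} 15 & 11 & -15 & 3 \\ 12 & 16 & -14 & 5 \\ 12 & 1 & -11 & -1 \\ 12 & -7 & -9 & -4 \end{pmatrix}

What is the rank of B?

Row reduce to echelon form.
R2 ← R2 − (4/5)·R1: [0, 36/5, -2, 13/5]
R3 ← R3 − (4/5)·R1: [0, -39/5, 1, -17/5]
R4 ← R4 − (4/5)·R1: [0, -79/5, 3, -32/5]
R3 ← R3 + (13/12)·R2: [0, 0, -7/6, -7/12]
R4 ← R4 + (79/36)·R2: [0, 0, -25/18, -25/36]
R4 ← R4 − (25/21)·R3: [0, 0, 0, 0]
Echelon form has 3 nonzero rows, so rank(B) = 3.

3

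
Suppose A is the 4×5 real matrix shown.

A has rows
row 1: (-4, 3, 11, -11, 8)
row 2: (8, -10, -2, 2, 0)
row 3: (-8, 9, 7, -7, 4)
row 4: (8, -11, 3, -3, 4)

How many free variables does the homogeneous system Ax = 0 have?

Row reduce to echelon form.
R2 ← R2 + (2)·R1: [0, -4, 20, -20, 16]
R3 ← R3 − (2)·R1: [0, 3, -15, 15, -12]
R4 ← R4 + (2)·R1: [0, -5, 25, -25, 20]
R3 ← R3 + (3/4)·R2: [0, 0, 0, 0, 0]
R4 ← R4 − (5/4)·R2: [0, 0, 0, 0, 0]
2 nonzero rows, so rank(A) = 2.
A has 5 columns; by rank–nullity, nullity = 5 − 2 = 3.

3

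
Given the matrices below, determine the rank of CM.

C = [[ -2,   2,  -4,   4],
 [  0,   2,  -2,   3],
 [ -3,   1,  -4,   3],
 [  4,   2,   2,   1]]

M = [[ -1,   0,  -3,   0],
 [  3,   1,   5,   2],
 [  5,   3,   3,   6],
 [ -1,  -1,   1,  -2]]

First compute CM:
[[-16, -14,   8, -28],
 [ -7,  -7,   7, -14],
 [-17, -14,   5, -28],
 [ 11,   7,   5,  14]]
Now row reduce the product.
R2 ← R2 − (7/16)·R1: [0, -7/8, 7/2, -7/4]
R3 ← R3 − (17/16)·R1: [0, 7/8, -7/2, 7/4]
R4 ← R4 + (11/16)·R1: [0, -21/8, 21/2, -21/4]
R3 ← R3 + R2: [0, 0, 0, 0]
R4 ← R4 − (3)·R2: [0, 0, 0, 0]
2 nonzero rows, so rank(CM) = 2.

2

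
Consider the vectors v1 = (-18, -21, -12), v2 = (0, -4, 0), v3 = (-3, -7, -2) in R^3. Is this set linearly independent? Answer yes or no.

no

Form the matrix with these vectors as rows and row reduce.
R3 ← R3 − (1/6)·R1: [0, -7/2, 0]
R3 ← R3 − (7/8)·R2: [0, 0, 0]
2 nonzero rows, so the 3 vectors span a space of dimension 2.
Since 2 < 3, the vectors are linearly dependent.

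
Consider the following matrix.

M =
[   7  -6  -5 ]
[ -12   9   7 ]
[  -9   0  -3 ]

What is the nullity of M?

1

Row reduce to echelon form.
R2 ← R2 + (12/7)·R1: [0, -9/7, -11/7]
R3 ← R3 + (9/7)·R1: [0, -54/7, -66/7]
R3 ← R3 − (6)·R2: [0, 0, 0]
2 nonzero rows, so rank(M) = 2.
M has 3 columns; by rank–nullity, nullity = 3 − 2 = 1.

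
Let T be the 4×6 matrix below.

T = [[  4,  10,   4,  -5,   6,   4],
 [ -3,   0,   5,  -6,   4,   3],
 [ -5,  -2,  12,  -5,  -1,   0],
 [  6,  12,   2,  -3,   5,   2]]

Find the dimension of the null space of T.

Row reduce to echelon form.
R2 ← R2 + (3/4)·R1: [0, 15/2, 8, -39/4, 17/2, 6]
R3 ← R3 + (5/4)·R1: [0, 21/2, 17, -45/4, 13/2, 5]
R4 ← R4 − (3/2)·R1: [0, -3, -4, 9/2, -4, -4]
R3 ← R3 − (7/5)·R2: [0, 0, 29/5, 12/5, -27/5, -17/5]
R4 ← R4 + (2/5)·R2: [0, 0, -4/5, 3/5, -3/5, -8/5]
R4 ← R4 + (4/29)·R3: [0, 0, 0, 27/29, -39/29, -60/29]
4 nonzero rows, so rank(T) = 4.
T has 6 columns; by rank–nullity, nullity = 6 − 4 = 2.

2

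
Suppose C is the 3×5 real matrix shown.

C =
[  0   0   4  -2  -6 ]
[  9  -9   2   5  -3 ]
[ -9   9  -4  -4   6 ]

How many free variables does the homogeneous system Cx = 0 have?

3

Row reduce to echelon form.
Swap R1 ↔ R2
R3 ← R3 + R1: [0, 0, -2, 1, 3]
R3 ← R3 + (1/2)·R2: [0, 0, 0, 0, 0]
2 nonzero rows, so rank(C) = 2.
C has 5 columns; by rank–nullity, nullity = 5 − 2 = 3.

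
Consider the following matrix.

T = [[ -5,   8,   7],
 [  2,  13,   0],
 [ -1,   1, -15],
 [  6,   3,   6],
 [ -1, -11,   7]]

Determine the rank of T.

Row reduce to echelon form.
R2 ← R2 + (2/5)·R1: [0, 81/5, 14/5]
R3 ← R3 − (1/5)·R1: [0, -3/5, -82/5]
R4 ← R4 + (6/5)·R1: [0, 63/5, 72/5]
R5 ← R5 − (1/5)·R1: [0, -63/5, 28/5]
R3 ← R3 + (1/27)·R2: [0, 0, -440/27]
R4 ← R4 − (7/9)·R2: [0, 0, 110/9]
R5 ← R5 + (7/9)·R2: [0, 0, 70/9]
R4 ← R4 + (3/4)·R3: [0, 0, 0]
R5 ← R5 + (21/44)·R3: [0, 0, 0]
Echelon form has 3 nonzero rows, so rank(T) = 3.

3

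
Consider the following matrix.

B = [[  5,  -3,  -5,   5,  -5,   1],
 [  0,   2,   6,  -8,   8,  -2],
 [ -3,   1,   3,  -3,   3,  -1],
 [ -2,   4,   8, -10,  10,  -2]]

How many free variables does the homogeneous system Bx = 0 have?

Row reduce to echelon form.
R3 ← R3 + (3/5)·R1: [0, -4/5, 0, 0, 0, -2/5]
R4 ← R4 + (2/5)·R1: [0, 14/5, 6, -8, 8, -8/5]
R3 ← R3 + (2/5)·R2: [0, 0, 12/5, -16/5, 16/5, -6/5]
R4 ← R4 − (7/5)·R2: [0, 0, -12/5, 16/5, -16/5, 6/5]
R4 ← R4 + R3: [0, 0, 0, 0, 0, 0]
3 nonzero rows, so rank(B) = 3.
B has 6 columns; by rank–nullity, nullity = 6 − 3 = 3.

3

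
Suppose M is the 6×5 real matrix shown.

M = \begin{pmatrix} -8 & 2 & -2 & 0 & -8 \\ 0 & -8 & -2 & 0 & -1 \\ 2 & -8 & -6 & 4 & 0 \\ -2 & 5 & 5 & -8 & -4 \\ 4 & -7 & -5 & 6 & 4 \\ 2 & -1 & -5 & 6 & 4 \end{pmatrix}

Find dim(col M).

Row reduce to echelon form.
R3 ← R3 + (1/4)·R1: [0, -15/2, -13/2, 4, -2]
R4 ← R4 − (1/4)·R1: [0, 9/2, 11/2, -8, -2]
R5 ← R5 + (1/2)·R1: [0, -6, -6, 6, 0]
R6 ← R6 + (1/4)·R1: [0, -1/2, -11/2, 6, 2]
R3 ← R3 − (15/16)·R2: [0, 0, -37/8, 4, -17/16]
R4 ← R4 + (9/16)·R2: [0, 0, 35/8, -8, -41/16]
R5 ← R5 − (3/4)·R2: [0, 0, -9/2, 6, 3/4]
R6 ← R6 − (1/16)·R2: [0, 0, -43/8, 6, 33/16]
R4 ← R4 + (35/37)·R3: [0, 0, 0, -156/37, -132/37]
R5 ← R5 − (36/37)·R3: [0, 0, 0, 78/37, 66/37]
R6 ← R6 − (43/37)·R3: [0, 0, 0, 50/37, 122/37]
R5 ← R5 + (1/2)·R4: [0, 0, 0, 0, 0]
R6 ← R6 + (25/78)·R4: [0, 0, 0, 0, 28/13]
Swap R5 ↔ R6
Echelon form has 5 nonzero rows, so rank(M) = 5.
The column space has dimension equal to the rank: 5.

5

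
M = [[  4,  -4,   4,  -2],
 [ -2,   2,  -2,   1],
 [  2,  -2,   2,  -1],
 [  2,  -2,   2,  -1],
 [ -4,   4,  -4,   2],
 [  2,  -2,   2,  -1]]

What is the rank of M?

1

Row reduce to echelon form.
R2 ← R2 + (1/2)·R1: [0, 0, 0, 0]
R3 ← R3 − (1/2)·R1: [0, 0, 0, 0]
R4 ← R4 − (1/2)·R1: [0, 0, 0, 0]
R5 ← R5 + R1: [0, 0, 0, 0]
R6 ← R6 − (1/2)·R1: [0, 0, 0, 0]
Echelon form has 1 nonzero row, so rank(M) = 1.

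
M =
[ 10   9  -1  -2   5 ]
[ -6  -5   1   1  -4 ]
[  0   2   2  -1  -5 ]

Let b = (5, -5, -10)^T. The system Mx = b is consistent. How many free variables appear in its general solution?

Row reduce the augmented matrix [M | b].
R2 ← R2 + (3/5)·R1: [0, 2/5, 2/5, -1/5, -1, -2]
R3 ← R3 − (5)·R2: [0, 0, 0, 0, 0, 0]
The echelon form has 2 nonzero rows, and every pivot lies in the first 5 columns, so rank(M) = rank([M|b]) = 2.
The system is consistent.
Free variables = (unknowns) − (rank) = 5 − 2 = 3.

3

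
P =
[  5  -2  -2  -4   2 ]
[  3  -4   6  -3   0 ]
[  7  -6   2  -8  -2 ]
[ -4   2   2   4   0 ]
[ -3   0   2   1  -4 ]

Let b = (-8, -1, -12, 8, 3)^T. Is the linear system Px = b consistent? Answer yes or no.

Row reduce the augmented matrix [P | b].
R2 ← R2 − (3/5)·R1: [0, -14/5, 36/5, -3/5, -6/5, 19/5]
R3 ← R3 − (7/5)·R1: [0, -16/5, 24/5, -12/5, -24/5, -4/5]
R4 ← R4 + (4/5)·R1: [0, 2/5, 2/5, 4/5, 8/5, 8/5]
R5 ← R5 + (3/5)·R1: [0, -6/5, 4/5, -7/5, -14/5, -9/5]
R3 ← R3 − (8/7)·R2: [0, 0, -24/7, -12/7, -24/7, -36/7]
R4 ← R4 + (1/7)·R2: [0, 0, 10/7, 5/7, 10/7, 15/7]
R5 ← R5 − (3/7)·R2: [0, 0, -16/7, -8/7, -16/7, -24/7]
R4 ← R4 + (5/12)·R3: [0, 0, 0, 0, 0, 0]
R5 ← R5 − (2/3)·R3: [0, 0, 0, 0, 0, 0]
The echelon form has 3 nonzero rows, and every pivot lies in the first 5 columns, so rank(P) = rank([P|b]) = 3.
The system is consistent.

yes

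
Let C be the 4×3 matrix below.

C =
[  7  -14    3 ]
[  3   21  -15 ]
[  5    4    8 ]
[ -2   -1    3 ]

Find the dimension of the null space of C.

Row reduce to echelon form.
R2 ← R2 − (3/7)·R1: [0, 27, -114/7]
R3 ← R3 − (5/7)·R1: [0, 14, 41/7]
R4 ← R4 + (2/7)·R1: [0, -5, 27/7]
R3 ← R3 − (14/27)·R2: [0, 0, 901/63]
R4 ← R4 + (5/27)·R2: [0, 0, 53/63]
R4 ← R4 − (1/17)·R3: [0, 0, 0]
3 nonzero rows, so rank(C) = 3.
C has 3 columns; by rank–nullity, nullity = 3 − 3 = 0.

0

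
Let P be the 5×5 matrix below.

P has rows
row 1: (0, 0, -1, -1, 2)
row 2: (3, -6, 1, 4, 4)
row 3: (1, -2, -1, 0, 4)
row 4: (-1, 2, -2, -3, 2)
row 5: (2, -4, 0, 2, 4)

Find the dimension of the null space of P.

3

Row reduce to echelon form.
Swap R1 ↔ R2
R3 ← R3 − (1/3)·R1: [0, 0, -4/3, -4/3, 8/3]
R4 ← R4 + (1/3)·R1: [0, 0, -5/3, -5/3, 10/3]
R5 ← R5 − (2/3)·R1: [0, 0, -2/3, -2/3, 4/3]
R3 ← R3 − (4/3)·R2: [0, 0, 0, 0, 0]
R4 ← R4 − (5/3)·R2: [0, 0, 0, 0, 0]
R5 ← R5 − (2/3)·R2: [0, 0, 0, 0, 0]
2 nonzero rows, so rank(P) = 2.
P has 5 columns; by rank–nullity, nullity = 5 − 2 = 3.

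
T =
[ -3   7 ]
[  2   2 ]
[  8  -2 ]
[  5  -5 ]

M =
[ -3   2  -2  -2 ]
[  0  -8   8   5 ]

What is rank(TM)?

First compute TM:
[[  9, -62,  62,  41],
 [ -6, -12,  12,   6],
 [-24,  32, -32, -26],
 [-15,  50, -50, -35]]
Now row reduce the product.
R2 ← R2 + (2/3)·R1: [0, -160/3, 160/3, 100/3]
R3 ← R3 + (8/3)·R1: [0, -400/3, 400/3, 250/3]
R4 ← R4 + (5/3)·R1: [0, -160/3, 160/3, 100/3]
R3 ← R3 − (5/2)·R2: [0, 0, 0, 0]
R4 ← R4 − R2: [0, 0, 0, 0]
2 nonzero rows, so rank(TM) = 2.

2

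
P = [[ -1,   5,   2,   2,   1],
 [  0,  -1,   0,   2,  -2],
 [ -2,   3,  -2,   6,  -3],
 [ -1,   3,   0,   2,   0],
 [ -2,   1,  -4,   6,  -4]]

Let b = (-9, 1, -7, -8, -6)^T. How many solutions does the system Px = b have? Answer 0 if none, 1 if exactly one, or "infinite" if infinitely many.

0

Row reduce the augmented matrix [P | b].
R3 ← R3 − (2)·R1: [0, -7, -6, 2, -5, 11]
R4 ← R4 − R1: [0, -2, -2, 0, -1, 1]
R5 ← R5 − (2)·R1: [0, -9, -8, 2, -6, 12]
R3 ← R3 − (7)·R2: [0, 0, -6, -12, 9, 4]
R4 ← R4 − (2)·R2: [0, 0, -2, -4, 3, -1]
R5 ← R5 − (9)·R2: [0, 0, -8, -16, 12, 3]
R4 ← R4 − (1/3)·R3: [0, 0, 0, 0, 0, -7/3]
R5 ← R5 − (4/3)·R3: [0, 0, 0, 0, 0, -7/3]
R5 ← R5 − R4: [0, 0, 0, 0, 0, 0]
The echelon form has 4 nonzero rows; the last pivot sits in the augmented column, so rank(P) = 3 but rank([P|b]) = 4.
Since the ranks differ, the system is inconsistent.
It has no solutions.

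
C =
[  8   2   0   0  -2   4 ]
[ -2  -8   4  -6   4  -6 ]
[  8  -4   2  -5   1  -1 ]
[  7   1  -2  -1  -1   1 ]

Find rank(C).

Row reduce to echelon form.
R2 ← R2 + (1/4)·R1: [0, -15/2, 4, -6, 7/2, -5]
R3 ← R3 − R1: [0, -6, 2, -5, 3, -5]
R4 ← R4 − (7/8)·R1: [0, -3/4, -2, -1, 3/4, -5/2]
R3 ← R3 − (4/5)·R2: [0, 0, -6/5, -1/5, 1/5, -1]
R4 ← R4 − (1/10)·R2: [0, 0, -12/5, -2/5, 2/5, -2]
R4 ← R4 − (2)·R3: [0, 0, 0, 0, 0, 0]
Echelon form has 3 nonzero rows, so rank(C) = 3.

3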